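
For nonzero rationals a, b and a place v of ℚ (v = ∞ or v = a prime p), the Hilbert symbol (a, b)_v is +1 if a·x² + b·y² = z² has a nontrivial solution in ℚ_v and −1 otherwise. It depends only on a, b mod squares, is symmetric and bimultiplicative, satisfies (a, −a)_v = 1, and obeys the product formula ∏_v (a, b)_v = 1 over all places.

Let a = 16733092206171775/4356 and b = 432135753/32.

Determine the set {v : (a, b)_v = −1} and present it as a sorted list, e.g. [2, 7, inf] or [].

Mod squares: a ≡ 31, b ≡ 18354. Check v ∈ {∞, 2, 3, 5, 7, 11, 19, 23, 31}.
v=11: a=11^-2·(≡9), b=11^0·(≡6) mod 11; (9|11)=+1, (6|11)=-1; (−1)^{-2·0·5}·(+1)^0·(-1)^-2 = +1.
v=2: v_2(a)=-2, v_2(b)=-5; units ≡ 7, 1 (mod 8); ε·ε+αω+βω = 1·0+-2·0+-5·0 ≡ 0  ⇒  (a,b)_2 = +1.
v=5: a=5^2·(≡1), b=5^0·(≡4) mod 5; (1|5)=+1, (4|5)=+1; (−1)^{2·0·2}·(+1)^0·(+1)^2 = +1.
v=7: a=7^6·(≡3), b=7^3·(≡1) mod 7; (3|7)=-1, (1|7)=+1; (−1)^{6·3·3}·(-1)^3·(+1)^6 = -1.
v=19: a=19^2·(≡15), b=19^1·(≡16) mod 19; (15|19)=-1, (16|19)=+1; (−1)^{2·1·9}·(-1)^1·(+1)^2 = -1.
v=∞: 31 > 0 and 18354 > 0  ⇒  (a,b)_∞ = +1.
v=3: a=3^-2·(≡1), b=3^1·(≡1) mod 3; (1|3)=+1, (1|3)=+1; (−1)^{-2·1·1}·(+1)^1·(+1)^-2 = +1.
v=23: a=23^2·(≡1), b=23^1·(≡2) mod 23; (1|23)=+1, (2|23)=+1; (−1)^{2·1·11}·(+1)^1·(+1)^2 = +1.
v=31: a=31^3·(≡2), b=31^2·(≡18) mod 31; (2|31)=+1, (18|31)=+1; (−1)^{3·2·15}·(+1)^2·(+1)^3 = +1.
|Ram(31, 18354)| = 2, even; anisotropic at {7, 19}.

[7, 19]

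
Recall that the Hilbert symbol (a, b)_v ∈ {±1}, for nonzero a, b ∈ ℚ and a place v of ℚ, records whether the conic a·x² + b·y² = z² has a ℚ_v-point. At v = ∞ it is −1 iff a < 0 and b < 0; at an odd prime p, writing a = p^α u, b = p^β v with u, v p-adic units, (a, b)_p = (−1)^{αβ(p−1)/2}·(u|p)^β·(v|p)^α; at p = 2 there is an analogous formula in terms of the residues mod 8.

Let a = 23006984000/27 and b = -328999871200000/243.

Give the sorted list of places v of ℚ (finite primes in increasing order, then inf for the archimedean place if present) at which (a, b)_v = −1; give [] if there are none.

Mod squares: a ≡ 255255, b ≡ -1785. Check v ∈ {∞, 2, 3, 5, 7, 11, 13, 17}.
v=11: a=11^1·(≡8), b=11^2·(≡8) mod 11; (8|11)=-1, (8|11)=-1; (−1)^{1·2·5}·(-1)^2·(-1)^1 = -1.
v=5: a=5^3·(≡1), b=5^5·(≡2) mod 5; (1|5)=+1, (2|5)=-1; (−1)^{3·5·2}·(+1)^5·(-1)^3 = -1.
v=7: a=7^1·(≡2), b=7^1·(≡1) mod 7; (2|7)=+1, (1|7)=+1; (−1)^{1·1·3}·(+1)^1·(+1)^1 = -1.
v=3: a=3^-3·(≡2), b=3^-5·(≡2) mod 3; (2|3)=-1, (2|3)=-1; (−1)^{-3·-5·1}·(-1)^-5·(-1)^-3 = -1.
v=13: a=13^3·(≡6), b=13^4·(≡12) mod 13; (6|13)=-1, (12|13)=+1; (−1)^{3·4·6}·(-1)^4·(+1)^3 = +1.
v=17: a=17^1·(≡2), b=17^1·(≡5) mod 17; (2|17)=+1, (5|17)=-1; (−1)^{1·1·8}·(+1)^1·(-1)^1 = -1.
v=∞: 255255 > 0 and -1785 < 0  ⇒  (a,b)_∞ = +1.
v=2: v_2(a)=6, v_2(b)=8; units ≡ 7, 7 (mod 8); ε·ε+αω+βω = 1·1+6·0+8·0 ≡ 1  ⇒  (a,b)_2 = -1.
|Ram(255255, -1785)| = 6, even; anisotropic at {2, 3, 5, 7, 11, 17}.

[2, 3, 5, 7, 11, 17]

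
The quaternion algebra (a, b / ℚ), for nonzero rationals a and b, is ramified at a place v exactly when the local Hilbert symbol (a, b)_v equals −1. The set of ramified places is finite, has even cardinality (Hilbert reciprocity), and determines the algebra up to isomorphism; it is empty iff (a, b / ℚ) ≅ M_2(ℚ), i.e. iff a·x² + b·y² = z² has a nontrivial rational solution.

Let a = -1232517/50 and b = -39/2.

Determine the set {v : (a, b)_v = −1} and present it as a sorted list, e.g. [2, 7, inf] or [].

[2, 3, 11, 13, 17, inf]

(a, b) ≡ (-14586, -78) mod (ℚ^×)²; places V = {2, 3, 5, 11, 13, 17, ∞}.
(a,b)_3: α=1, u≡1; β=1, v≡1 (mod 3); (1|3)=+1, (1|3)=+1; sign (−1)^1·+1^1·+1^1 = -1.
(a,b)_5: α=-2, u≡4; β=0, v≡3 (mod 5); (4|5)=+1, (3|5)=-1; sign (−1)^0·+1^0·-1^-2 = +1.
(a,b)_11: α=1, u≡9; β=0, v≡8 (mod 11); (9|11)=+1, (8|11)=-1; sign (−1)^0·+1^0·-1^1 = -1.
(a,b)_2: α=-1, β=-1; u≡3, v≡1 (mod 8); ε(u)ε(v)=1·0, αω(v)=-1·0, βω(u)=-1·1; sum ≡ 1  ⇒  -1.
(a,b)_∞: sgn(-14586)=−, sgn(-78)=−, so -1.
(a,b)_13: α=3, u≡1; β=1, v≡5 (mod 13); (1|13)=+1, (5|13)=-1; sign (−1)^0·+1^1·-1^3 = -1.
(a,b)_17: α=1, u≡13; β=0, v≡6 (mod 17); (13|17)=+1, (6|17)=-1; sign (−1)^0·+1^0·-1^1 = -1.
Ram(-14586, -78) = {2, 3, 11, 13, 17, ∞}; no ℚ_2-point on the conic.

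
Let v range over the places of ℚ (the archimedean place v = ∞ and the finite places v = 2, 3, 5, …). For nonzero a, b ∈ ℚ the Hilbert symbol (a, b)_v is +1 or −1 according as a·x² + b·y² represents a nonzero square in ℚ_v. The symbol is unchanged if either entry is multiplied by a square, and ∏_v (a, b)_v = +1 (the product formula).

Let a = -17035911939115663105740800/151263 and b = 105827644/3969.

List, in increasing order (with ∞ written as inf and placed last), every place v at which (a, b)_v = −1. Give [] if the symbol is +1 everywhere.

[7, 11, 19, 31]

Mod squares: a ≡ -1663739, b ≡ 26456911. Check v ∈ {∞, 2, 3, 5, 7, 11, 13, 17, 19, 31, 41, 43, 47, 53}.
v=19: a=19^2·(≡2), b=19^1·(≡6) mod 19; (2|19)=-1, (6|19)=+1; (−1)^{2·1·9}·(-1)^1·(+1)^2 = -1.
v=13: a=13^2·(≡1), b=13^1·(≡10) mod 13; (1|13)=+1, (10|13)=+1; (−1)^{2·1·6}·(+1)^1·(+1)^2 = +1.
v=43: a=43^2·(≡10), b=43^1·(≡30) mod 43; (10|43)=+1, (30|43)=-1; (−1)^{2·1·21}·(+1)^1·(-1)^2 = +1.
v=41: a=41^1·(≡11), b=41^0·(≡10) mod 41; (11|41)=-1, (10|41)=+1; (−1)^{1·0·20}·(-1)^0·(+1)^1 = +1.
v=31: a=31^1·(≡21), b=31^0·(≡30) mod 31; (21|31)=-1, (30|31)=-1; (−1)^{1·0·15}·(-1)^0·(-1)^1 = -1.
v=∞: -1663739 < 0 and 26456911 > 0  ⇒  (a,b)_∞ = +1.
v=17: a=17^1·(≡16), b=17^0·(≡16) mod 17; (16|17)=+1, (16|17)=+1; (−1)^{1·0·8}·(+1)^0·(+1)^1 = +1.
v=2: v_2(a)=12, v_2(b)=2; units ≡ 5, 7 (mod 8); ε·ε+αω+βω = 0·1+12·0+2·1 ≡ 0  ⇒  (a,b)_2 = +1.
v=5: a=5^2·(≡1), b=5^0·(≡1) mod 5; (1|5)=+1, (1|5)=+1; (−1)^{2·0·2}·(+1)^0·(+1)^2 = +1.
v=47: a=47^2·(≡3), b=47^1·(≡19) mod 47; (3|47)=+1, (19|47)=-1; (−1)^{2·1·23}·(+1)^1·(-1)^2 = +1.
v=53: a=53^2·(≡15), b=53^1·(≡31) mod 53; (15|53)=+1, (31|53)=-1; (−1)^{2·1·26}·(+1)^1·(-1)^2 = +1.
v=11: a=11^1·(≡3), b=11^0·(≡6) mod 11; (3|11)=+1, (6|11)=-1; (−1)^{1·0·5}·(+1)^0·(-1)^1 = -1.
v=7: a=7^-5·(≡1), b=7^-2·(≡5) mod 7; (1|7)=+1, (5|7)=-1; (−1)^{-5·-2·3}·(+1)^-2·(-1)^-5 = -1.
v=3: a=3^-2·(≡1), b=3^-4·(≡1) mod 3; (1|3)=+1, (1|3)=+1; (−1)^{-2·-4·1}·(+1)^-4·(+1)^-2 = +1.
|Ram(-1663739, 26456911)| = 4, even; anisotropic at {7, 11, 19, 31}.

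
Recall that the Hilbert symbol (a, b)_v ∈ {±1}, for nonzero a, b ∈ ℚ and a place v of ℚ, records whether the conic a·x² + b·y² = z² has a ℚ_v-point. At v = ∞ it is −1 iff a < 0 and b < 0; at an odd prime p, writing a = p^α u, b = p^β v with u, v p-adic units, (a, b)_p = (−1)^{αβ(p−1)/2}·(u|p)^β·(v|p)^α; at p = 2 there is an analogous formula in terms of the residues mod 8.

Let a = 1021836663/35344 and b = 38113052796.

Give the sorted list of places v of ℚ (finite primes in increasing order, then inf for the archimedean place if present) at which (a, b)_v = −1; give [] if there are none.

(a, b) ≡ (392863, 2400671) mod (ℚ^×)²; places V = {2, 3, 7, 13, 17, 19, 23, 29, 31, 37, 47, ∞}.
(a,b)_13: α=0, u≡12; β=1, v≡6 (mod 13); (12|13)=+1, (6|13)=-1; sign (−1)^0·+1^1·-1^0 = +1.
(a,b)_29: α=1, u≡1; β=0, v≡25 (mod 29); (1|29)=+1, (25|29)=+1; sign (−1)^0·+1^0·+1^1 = +1.
(a,b)_19: α=1, u≡7; β=0, v≡3 (mod 19); (7|19)=+1, (3|19)=-1; sign (−1)^0·+1^0·-1^1 = -1.
(a,b)_17: α=2, u≡5; β=0, v≡2 (mod 17); (5|17)=-1, (2|17)=+1; sign (−1)^0·-1^0·+1^2 = +1.
(a,b)_23: α=1, u≡22; β=1, v≡18 (mod 23); (22|23)=-1, (18|23)=+1; sign (−1)^1·-1^1·+1^1 = +1.
(a,b)_3: α=2, u≡1; β=4, v≡2 (mod 3); (1|3)=+1, (2|3)=-1; sign (−1)^0·+1^4·-1^2 = +1.
(a,b)_31: α=1, u≡20; β=1, v≡12 (mod 31); (20|31)=+1, (12|31)=-1; sign (−1)^1·+1^1·-1^1 = +1.
(a,b)_47: α=-2, u≡37; β=0, v≡44 (mod 47); (37|47)=+1, (44|47)=-1; sign (−1)^0·+1^0·-1^-2 = +1.
(a,b)_∞: sgn(392863)=+, sgn(2400671)=+, so +1.
(a,b)_37: α=0, u≡21; β=1, v≡29 (mod 37); (21|37)=+1, (29|37)=-1; sign (−1)^0·+1^1·-1^0 = +1.
(a,b)_7: α=0, u≡1; β=3, v≡4 (mod 7); (1|7)=+1, (4|7)=+1; sign (−1)^0·+1^3·+1^0 = +1.
(a,b)_2: α=-4, β=2; u≡7, v≡7 (mod 8); ε(u)ε(v)=1·1, αω(v)=-4·0, βω(u)=2·0; sum ≡ 1  ⇒  -1.
Ram(392863, 2400671) = {2, 19}; no ℚ_2-point on the conic.

[2, 19]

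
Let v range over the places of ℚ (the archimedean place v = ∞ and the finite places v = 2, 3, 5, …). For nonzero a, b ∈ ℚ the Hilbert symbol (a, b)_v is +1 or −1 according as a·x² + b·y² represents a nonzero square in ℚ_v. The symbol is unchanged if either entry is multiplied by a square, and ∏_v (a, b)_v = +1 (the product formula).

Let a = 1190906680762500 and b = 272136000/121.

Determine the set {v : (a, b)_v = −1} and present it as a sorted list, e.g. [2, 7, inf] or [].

[5, 13]

(a, b) ≡ (3705, 170085) mod (ℚ^×)²; places V = {2, 3, 5, 11, 13, 17, 19, 23, 29, ∞}.
(a,b)_29: α=2, u≡4; β=1, v≡7 (mod 29); (4|29)=+1, (7|29)=+1; sign (−1)^0·+1^1·+1^2 = +1.
(a,b)_2: α=2, β=6; u≡1, v≡5 (mod 8); ε(u)ε(v)=0·0, αω(v)=2·1, βω(u)=6·0; sum ≡ 0  ⇒  +1.
(a,b)_23: α=2, u≡3; β=1, v≡3 (mod 23); (3|23)=+1, (3|23)=+1; sign (−1)^0·+1^1·+1^2 = +1.
(a,b)_11: α=0, u≡9; β=-2, v≡4 (mod 11); (9|11)=+1, (4|11)=+1; sign (−1)^0·+1^-2·+1^0 = +1.
(a,b)_5: α=5, u≡4; β=3, v≡3 (mod 5); (4|5)=+1, (3|5)=-1; sign (−1)^0·+1^3·-1^5 = -1.
(a,b)_19: α=1, u≡6; β=0, v≡1 (mod 19); (6|19)=+1, (1|19)=+1; sign (−1)^0·+1^0·+1^1 = +1.
(a,b)_13: α=1, u≡3; β=0, v≡8 (mod 13); (3|13)=+1, (8|13)=-1; sign (−1)^0·+1^0·-1^1 = -1.
(a,b)_∞: sgn(3705)=+, sgn(170085)=+, so +1.
(a,b)_3: α=1, u≡2; β=1, v≡1 (mod 3); (2|3)=-1, (1|3)=+1; sign (−1)^1·-1^1·+1^1 = +1.
(a,b)_17: α=2, u≡1; β=1, v≡9 (mod 17); (1|17)=+1, (9|17)=+1; sign (−1)^0·+1^1·+1^2 = +1.
|Ram(3705, 170085)| = 2, even; anisotropic at {5, 13}.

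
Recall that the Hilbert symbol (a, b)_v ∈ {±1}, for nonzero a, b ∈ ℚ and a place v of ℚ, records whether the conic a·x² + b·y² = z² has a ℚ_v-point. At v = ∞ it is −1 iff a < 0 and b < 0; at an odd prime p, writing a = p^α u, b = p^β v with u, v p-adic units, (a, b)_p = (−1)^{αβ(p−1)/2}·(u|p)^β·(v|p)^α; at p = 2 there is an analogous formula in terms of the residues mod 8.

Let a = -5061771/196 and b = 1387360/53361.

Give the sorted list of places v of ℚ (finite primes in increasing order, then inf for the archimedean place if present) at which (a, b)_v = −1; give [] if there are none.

[2, 11, 19, 23]

Mod squares: a ≡ -62491, b ≡ 86710. Check v ∈ {∞, 2, 3, 5, 7, 11, 13, 19, 23, 29}.
v=3: a=3^4·(≡2), b=3^-2·(≡1) mod 3; (2|3)=-1, (1|3)=+1; (−1)^{4·-2·1}·(-1)^-2·(+1)^4 = +1.
v=7: a=7^-2·(≡5), b=7^-2·(≡4) mod 7; (5|7)=-1, (4|7)=+1; (−1)^{-2·-2·3}·(-1)^-2·(+1)^-2 = +1.
v=29: a=29^0·(≡20), b=29^1·(≡19) mod 29; (20|29)=+1, (19|29)=-1; (−1)^{0·1·14}·(+1)^1·(-1)^0 = +1.
v=23: a=23^1·(≡20), b=23^1·(≡14) mod 23; (20|23)=-1, (14|23)=-1; (−1)^{1·1·11}·(-1)^1·(-1)^1 = -1.
v=11: a=11^1·(≡10), b=11^-2·(≡7) mod 11; (10|11)=-1, (7|11)=-1; (−1)^{1·-2·5}·(-1)^-2·(-1)^1 = -1.
v=5: a=5^0·(≡4), b=5^1·(≡2) mod 5; (4|5)=+1, (2|5)=-1; (−1)^{0·1·2}·(+1)^1·(-1)^0 = +1.
v=∞: -62491 < 0 and 86710 > 0  ⇒  (a,b)_∞ = +1.
v=2: v_2(a)=-2, v_2(b)=5; units ≡ 5, 3 (mod 8); ε·ε+αω+βω = 0·1+-2·1+5·1 ≡ 1  ⇒  (a,b)_2 = -1.
v=19: a=19^1·(≡11), b=19^0·(≡2) mod 19; (11|19)=+1, (2|19)=-1; (−1)^{1·0·9}·(+1)^0·(-1)^1 = -1.
v=13: a=13^1·(≡9), b=13^1·(≡9) mod 13; (9|13)=+1, (9|13)=+1; (−1)^{1·1·6}·(+1)^1·(+1)^1 = +1.
|Ram(-62491, 86710)| = 4, even; anisotropic at {2, 11, 19, 23}.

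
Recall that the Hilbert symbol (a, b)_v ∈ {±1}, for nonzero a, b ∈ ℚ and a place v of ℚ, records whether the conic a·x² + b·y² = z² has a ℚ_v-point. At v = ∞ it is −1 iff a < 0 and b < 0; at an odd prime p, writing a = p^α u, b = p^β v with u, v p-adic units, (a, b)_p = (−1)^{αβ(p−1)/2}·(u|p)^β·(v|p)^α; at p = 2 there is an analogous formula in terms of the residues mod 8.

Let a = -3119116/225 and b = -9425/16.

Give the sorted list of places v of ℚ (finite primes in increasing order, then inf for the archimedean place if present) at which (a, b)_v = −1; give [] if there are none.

[11, 19, 29, inf]

(a, b) ≡ (-779779, -377) mod (ℚ^×)²; places V = {2, 3, 5, 7, 11, 13, 19, 29, 41, ∞}.
(a,b)_3: α=-2, u≡2; β=0, v≡1 (mod 3); (2|3)=-1, (1|3)=+1; sign (−1)^0·-1^0·+1^-2 = +1.
(a,b)_41: α=1, u≡1; β=0, v≡8 (mod 41); (1|41)=+1, (8|41)=+1; sign (−1)^0·+1^0·+1^1 = +1.
(a,b)_5: α=-2, u≡1; β=2, v≡3 (mod 5); (1|5)=+1, (3|5)=-1; sign (−1)^0·+1^2·-1^-2 = +1.
(a,b)_29: α=0, u≡3; β=1, v≡25 (mod 29); (3|29)=-1, (25|29)=+1; sign (−1)^0·-1^1·+1^0 = -1.
(a,b)_19: α=1, u≡14; β=0, v≡13 (mod 19); (14|19)=-1, (13|19)=-1; sign (−1)^0·-1^0·-1^1 = -1.
(a,b)_11: α=1, u≡7; β=0, v≡7 (mod 11); (7|11)=-1, (7|11)=-1; sign (−1)^0·-1^0·-1^1 = -1.
(a,b)_∞: sgn(-779779)=−, sgn(-377)=−, so -1.
(a,b)_13: α=1, u≡12; β=1, v≡1 (mod 13); (12|13)=+1, (1|13)=+1; sign (−1)^0·+1^1·+1^1 = +1.
(a,b)_7: α=1, u≡4; β=0, v≡2 (mod 7); (4|7)=+1, (2|7)=+1; sign (−1)^0·+1^0·+1^1 = +1.
(a,b)_2: α=2, β=-4; u≡5, v≡7 (mod 8); ε(u)ε(v)=0·1, αω(v)=2·0, βω(u)=-4·1; sum ≡ 0  ⇒  +1.
(-779779, -377 / ℚ) ramifies at {11, 19, 29, ∞}: a division algebra.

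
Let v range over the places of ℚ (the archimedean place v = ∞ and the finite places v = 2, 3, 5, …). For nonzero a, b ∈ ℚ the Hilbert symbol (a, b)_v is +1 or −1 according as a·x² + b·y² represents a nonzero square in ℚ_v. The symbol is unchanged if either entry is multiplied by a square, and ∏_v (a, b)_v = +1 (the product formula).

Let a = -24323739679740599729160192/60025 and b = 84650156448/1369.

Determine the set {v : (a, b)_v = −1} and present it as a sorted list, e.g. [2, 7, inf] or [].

Mod squares: a ≡ -42978, b ≡ 14655498. Check v ∈ {∞, 2, 3, 5, 7, 11, 13, 19, 29, 31, 37}.
v=13: a=13^3·(≡4), b=13^1·(≡12) mod 13; (4|13)=+1, (12|13)=+1; (−1)^{3·1·6}·(+1)^1·(+1)^3 = +1.
v=19: a=19^3·(≡13), b=19^3·(≡3) mod 19; (13|19)=-1, (3|19)=-1; (−1)^{3·3·9}·(-1)^3·(-1)^3 = -1.
v=11: a=11^0·(≡7), b=11^1·(≡4) mod 11; (7|11)=-1, (4|11)=+1; (−1)^{0·1·5}·(-1)^1·(+1)^0 = -1.
v=3: a=3^7·(≡2), b=3^1·(≡2) mod 3; (2|3)=-1, (2|3)=-1; (−1)^{7·1·1}·(-1)^1·(-1)^7 = -1.
v=29: a=29^3·(≡2), b=29^1·(≡26) mod 29; (2|29)=-1, (26|29)=-1; (−1)^{3·1·14}·(-1)^1·(-1)^3 = +1.
v=37: a=37^0·(≡3), b=37^-2·(≡6) mod 37; (3|37)=+1, (6|37)=-1; (−1)^{0·-2·18}·(+1)^-2·(-1)^0 = +1.
v=2: v_2(a)=15, v_2(b)=5; units ≡ 7, 5 (mod 8); ε·ε+αω+βω = 1·0+15·1+5·0 ≡ 1  ⇒  (a,b)_2 = -1.
v=∞: -42978 < 0 and 14655498 > 0  ⇒  (a,b)_∞ = +1.
v=5: a=5^-2·(≡3), b=5^0·(≡2) mod 5; (3|5)=-1, (2|5)=-1; (−1)^{-2·0·2}·(-1)^0·(-1)^-2 = +1.
v=31: a=31^4·(≡9), b=31^1·(≡16) mod 31; (9|31)=+1, (16|31)=+1; (−1)^{4·1·15}·(+1)^1·(+1)^4 = +1.
v=7: a=7^-4·(≡4), b=7^0·(≡1) mod 7; (4|7)=+1, (1|7)=+1; (−1)^{-4·0·3}·(+1)^0·(+1)^-4 = +1.
|Ram(-42978, 14655498)| = 4, even; anisotropic at {2, 3, 11, 19}.

[2, 3, 11, 19]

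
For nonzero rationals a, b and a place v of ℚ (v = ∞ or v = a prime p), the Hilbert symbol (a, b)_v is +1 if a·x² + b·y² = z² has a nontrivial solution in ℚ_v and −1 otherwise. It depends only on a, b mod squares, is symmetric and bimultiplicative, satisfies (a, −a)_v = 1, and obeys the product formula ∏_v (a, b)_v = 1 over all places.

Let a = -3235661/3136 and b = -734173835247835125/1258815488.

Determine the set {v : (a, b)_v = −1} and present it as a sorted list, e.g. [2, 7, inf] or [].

Mod squares: a ≡ -221, b ≡ -5610. Check v ∈ {∞, 2, 3, 5, 7, 11, 13, 17}.
v=17: a=17^1·(≡2), b=17^3·(≡14) mod 17; (2|17)=+1, (14|17)=-1; (−1)^{1·3·8}·(+1)^3·(-1)^1 = -1.
v=2: v_2(a)=-6, v_2(b)=-19; units ≡ 3, 3 (mod 8); ε·ε+αω+βω = 1·1+-6·1+-19·1 ≡ 0  ⇒  (a,b)_2 = +1.
v=∞: -221 < 0 and -5610 < 0  ⇒  (a,b)_∞ = -1.
v=11: a=11^4·(≡10), b=11^9·(≡7) mod 11; (10|11)=-1, (7|11)=-1; (−1)^{4·9·5}·(-1)^9·(-1)^4 = -1.
v=5: a=5^0·(≡4), b=5^3·(≡3) mod 5; (4|5)=+1, (3|5)=-1; (−1)^{0·3·2}·(+1)^3·(-1)^0 = +1.
v=13: a=13^1·(≡9), b=13^2·(≡11) mod 13; (9|13)=+1, (11|13)=-1; (−1)^{1·2·6}·(+1)^2·(-1)^1 = -1.
v=7: a=7^-2·(≡5), b=7^-4·(≡2) mod 7; (5|7)=-1, (2|7)=+1; (−1)^{-2·-4·3}·(-1)^-4·(+1)^-2 = +1.
v=3: a=3^0·(≡1), b=3^1·(≡2) mod 3; (1|3)=+1, (2|3)=-1; (−1)^{0·1·1}·(+1)^1·(-1)^0 = +1.
|Ram(-221, -5610)| = 4, even; anisotropic at {11, 13, 17, ∞}.

[11, 13, 17, inf]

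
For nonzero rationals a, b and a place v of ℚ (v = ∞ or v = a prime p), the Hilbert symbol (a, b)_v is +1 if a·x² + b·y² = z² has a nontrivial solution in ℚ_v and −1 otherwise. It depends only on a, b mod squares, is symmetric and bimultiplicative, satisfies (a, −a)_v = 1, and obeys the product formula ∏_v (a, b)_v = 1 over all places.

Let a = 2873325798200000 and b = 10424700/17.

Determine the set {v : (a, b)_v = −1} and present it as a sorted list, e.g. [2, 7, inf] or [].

Mod squares: a ≡ 12155, b ≡ 2431. Check v ∈ {∞, 2, 3, 5, 11, 13, 17}.
v=3: a=3^0·(≡2), b=3^6·(≡1) mod 3; (2|3)=-1, (1|3)=+1; (−1)^{0·6·1}·(-1)^6·(+1)^0 = +1.
v=11: a=11^3·(≡9), b=11^1·(≡1) mod 11; (9|11)=+1, (1|11)=+1; (−1)^{3·1·5}·(+1)^1·(+1)^3 = -1.
v=5: a=5^5·(≡4), b=5^2·(≡4) mod 5; (4|5)=+1, (4|5)=+1; (−1)^{5·2·2}·(+1)^2·(+1)^5 = +1.
v=2: v_2(a)=6, v_2(b)=2; units ≡ 3, 7 (mod 8); ε·ε+αω+βω = 1·1+6·0+2·1 ≡ 1  ⇒  (a,b)_2 = -1.
v=∞: 12155 > 0 and 2431 > 0  ⇒  (a,b)_∞ = +1.
v=13: a=13^3·(≡12), b=13^1·(≡2) mod 13; (12|13)=+1, (2|13)=-1; (−1)^{3·1·6}·(+1)^1·(-1)^3 = -1.
v=17: a=17^3·(≡2), b=17^-1·(≡11) mod 17; (2|17)=+1, (11|17)=-1; (−1)^{3·-1·8}·(+1)^-1·(-1)^3 = -1.
|Ram(12155, 2431)| = 4, even; anisotropic at {2, 11, 13, 17}.

[2, 11, 13, 17]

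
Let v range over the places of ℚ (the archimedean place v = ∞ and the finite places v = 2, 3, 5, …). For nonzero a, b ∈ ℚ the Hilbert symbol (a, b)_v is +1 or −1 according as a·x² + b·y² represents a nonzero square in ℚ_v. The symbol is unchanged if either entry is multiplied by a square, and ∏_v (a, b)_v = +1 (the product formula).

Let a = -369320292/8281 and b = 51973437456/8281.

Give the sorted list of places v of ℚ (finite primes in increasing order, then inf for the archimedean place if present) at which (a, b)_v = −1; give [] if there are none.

(a, b) ≡ (-19393, 41) mod (ℚ^×)²; places V = {2, 3, 7, 11, 13, 23, 41, 43, ∞}.
(a,b)_11: α=1, u≡10; β=0, v≡8 (mod 11); (10|11)=-1, (8|11)=-1; sign (−1)^0·-1^0·-1^1 = -1.
(a,b)_∞: sgn(-19393)=−, sgn(41)=+, so +1.
(a,b)_13: α=-2, u≡1; β=-2, v≡7 (mod 13); (1|13)=+1, (7|13)=-1; sign (−1)^0·+1^-2·-1^-2 = +1.
(a,b)_41: α=1, u≡30; β=1, v≡31 (mod 41); (30|41)=-1, (31|41)=+1; sign (−1)^0·-1^1·+1^1 = -1.
(a,b)_23: α=2, u≡17; β=2, v≡8 (mod 23); (17|23)=-1, (8|23)=+1; sign (−1)^0·-1^2·+1^2 = +1.
(a,b)_7: α=-2, u≡2; β=-2, v≡3 (mod 7); (2|7)=+1, (3|7)=-1; sign (−1)^0·+1^-2·-1^-2 = +1.
(a,b)_43: α=1, u≡30; β=2, v≡23 (mod 43); (30|43)=-1, (23|43)=+1; sign (−1)^0·-1^2·+1^1 = +1.
(a,b)_2: α=2, β=4; u≡7, v≡1 (mod 8); ε(u)ε(v)=1·0, αω(v)=2·0, βω(u)=4·0; sum ≡ 0  ⇒  +1.
(a,b)_3: α=2, u≡2; β=4, v≡2 (mod 3); (2|3)=-1, (2|3)=-1; sign (−1)^0·-1^4·-1^2 = +1.
Ram(-19393, 41) = {11, 41}; no ℚ_11-point on the conic.

[11, 41]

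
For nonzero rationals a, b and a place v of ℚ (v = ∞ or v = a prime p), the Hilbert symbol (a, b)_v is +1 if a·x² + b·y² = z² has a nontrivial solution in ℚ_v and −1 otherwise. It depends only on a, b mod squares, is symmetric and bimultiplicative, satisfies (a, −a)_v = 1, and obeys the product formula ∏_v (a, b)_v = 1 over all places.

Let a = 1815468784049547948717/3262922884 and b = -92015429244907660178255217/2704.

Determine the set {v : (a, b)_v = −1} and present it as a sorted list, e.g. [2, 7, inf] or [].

[17, 19, 31, 43]

Mod squares: a ≡ 37, b ≡ -175237513. Check v ∈ {∞, 2, 3, 11, 13, 17, 19, 29, 31, 37, 43}.
v=13: a=13^-8·(≡8), b=13^-2·(≡9) mod 13; (8|13)=-1, (9|13)=+1; (−1)^{-8·-2·6}·(-1)^-2·(+1)^-8 = +1.
v=19: a=19^2·(≡18), b=19^3·(≡2) mod 19; (18|19)=-1, (2|19)=-1; (−1)^{2·3·9}·(-1)^3·(-1)^2 = -1.
v=17: a=17^4·(≡3), b=17^5·(≡12) mod 17; (3|17)=-1, (12|17)=-1; (−1)^{4·5·8}·(-1)^5·(-1)^4 = -1.
v=43: a=43^2·(≡22), b=43^3·(≡28) mod 43; (22|43)=-1, (28|43)=-1; (−1)^{2·3·21}·(-1)^3·(-1)^2 = -1.
v=31: a=31^2·(≡21), b=31^3·(≡29) mod 31; (21|31)=-1, (29|31)=-1; (−1)^{2·3·15}·(-1)^3·(-1)^2 = -1.
v=29: a=29^2·(≡26), b=29^0·(≡5) mod 29; (26|29)=-1, (5|29)=+1; (−1)^{2·0·14}·(-1)^0·(+1)^2 = +1.
v=∞: 37 > 0 and -175237513 < 0  ⇒  (a,b)_∞ = +1.
v=2: v_2(a)=-2, v_2(b)=-4; units ≡ 5, 7 (mod 8); ε·ε+αω+βω = 0·1+-2·0+-4·1 ≡ 0  ⇒  (a,b)_2 = +1.
v=3: a=3^2·(≡1), b=3^4·(≡2) mod 3; (1|3)=+1, (2|3)=-1; (−1)^{2·4·1}·(+1)^4·(-1)^2 = +1.
v=11: a=11^2·(≡9), b=11^3·(≡1) mod 11; (9|11)=+1, (1|11)=+1; (−1)^{2·3·5}·(+1)^3·(+1)^2 = +1.
v=37: a=37^1·(≡36), b=37^1·(≡4) mod 37; (36|37)=+1, (4|37)=+1; (−1)^{1·1·18}·(+1)^1·(+1)^1 = +1.
(37, -175237513 / ℚ) ramifies at {17, 19, 31, 43}: a division algebra.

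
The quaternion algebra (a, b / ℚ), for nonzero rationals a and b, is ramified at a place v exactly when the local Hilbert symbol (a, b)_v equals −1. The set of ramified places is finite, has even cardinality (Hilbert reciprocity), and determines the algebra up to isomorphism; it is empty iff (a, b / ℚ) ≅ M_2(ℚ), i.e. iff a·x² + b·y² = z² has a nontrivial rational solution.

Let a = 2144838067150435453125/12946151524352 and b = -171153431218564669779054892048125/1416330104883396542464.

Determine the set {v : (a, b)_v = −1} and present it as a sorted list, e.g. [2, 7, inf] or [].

Mod squares: a ≡ 58, b ≡ -2093. Check v ∈ {∞, 2, 3, 5, 7, 13, 17, 19, 23, 29, 43}.
v=23: a=23^2·(≡8), b=23^3·(≡8) mod 23; (8|23)=+1, (8|23)=+1; (−1)^{2·3·11}·(+1)^3·(+1)^2 = +1.
v=∞: 58 > 0 and -2093 < 0  ⇒  (a,b)_∞ = +1.
v=7: a=7^6·(≡1), b=7^11·(≡4) mod 7; (1|7)=+1, (4|7)=+1; (−1)^{6·11·3}·(+1)^11·(+1)^6 = +1.
v=3: a=3^6·(≡1), b=3^10·(≡1) mod 3; (1|3)=+1, (1|3)=+1; (−1)^{6·10·1}·(+1)^10·(+1)^6 = +1.
v=17: a=17^2·(≡11), b=17^2·(≡8) mod 17; (11|17)=-1, (8|17)=+1; (−1)^{2·2·8}·(-1)^2·(+1)^2 = +1.
v=19: a=19^2·(≡1), b=19^2·(≡7) mod 19; (1|19)=+1, (7|19)=+1; (−1)^{2·2·9}·(+1)^2·(+1)^2 = +1.
v=43: a=43^-6·(≡38), b=43^-10·(≡38) mod 43; (38|43)=+1, (38|43)=+1; (−1)^{-6·-10·21}·(+1)^-10·(+1)^-6 = +1.
v=29: a=29^1·(≡17), b=29^2·(≡16) mod 29; (17|29)=-1, (16|29)=+1; (−1)^{1·2·14}·(-1)^2·(+1)^1 = +1.
v=5: a=5^6·(≡2), b=5^4·(≡2) mod 5; (2|5)=-1, (2|5)=-1; (−1)^{6·4·2}·(-1)^4·(-1)^6 = +1.
v=13: a=13^0·(≡8), b=13^3·(≡8) mod 13; (8|13)=-1, (8|13)=-1; (−1)^{0·3·6}·(-1)^3·(-1)^0 = -1.
v=2: v_2(a)=-11, v_2(b)=-16; units ≡ 5, 3 (mod 8); ε·ε+αω+βω = 0·1+-11·1+-16·1 ≡ 1  ⇒  (a,b)_2 = -1.
|Ram(58, -2093)| = 2, even; anisotropic at {2, 13}.

[2, 13]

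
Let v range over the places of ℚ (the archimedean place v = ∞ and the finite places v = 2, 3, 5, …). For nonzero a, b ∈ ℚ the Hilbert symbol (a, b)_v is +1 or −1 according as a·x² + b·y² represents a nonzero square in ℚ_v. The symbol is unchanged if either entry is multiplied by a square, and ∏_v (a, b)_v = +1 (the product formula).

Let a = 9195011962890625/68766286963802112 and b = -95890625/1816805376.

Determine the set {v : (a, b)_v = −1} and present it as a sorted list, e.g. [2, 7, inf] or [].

[2, 17]

(a, b) ≡ (3, -17) mod (ℚ^×)²; places V = {2, 3, 5, 17, 19, 37, ∞}.
(a,b)_2: α=-24, β=-14; u≡3, v≡7 (mod 8); ε(u)ε(v)=1·1, αω(v)=-24·0, βω(u)=-14·1; sum ≡ 1  ⇒  -1.
(a,b)_19: α=4, u≡14; β=2, v≡3 (mod 19); (14|19)=-1, (3|19)=-1; sign (−1)^0·-1^2·-1^4 = +1.
(a,b)_17: α=2, u≡14; β=1, v≡16 (mod 17); (14|17)=-1, (16|17)=+1; sign (−1)^0·-1^1·+1^2 = -1.
(a,b)_37: α=-4, u≡34; β=-2, v≡17 (mod 37); (34|37)=+1, (17|37)=-1; sign (−1)^0·+1^-2·-1^-4 = +1.
(a,b)_3: α=-7, u≡1; β=-4, v≡1 (mod 3); (1|3)=+1, (1|3)=+1; sign (−1)^0·+1^-4·+1^-7 = +1.
(a,b)_∞: sgn(3)=+, sgn(-17)=−, so +1.
(a,b)_5: α=12, u≡2; β=6, v≡3 (mod 5); (2|5)=-1, (3|5)=-1; sign (−1)^0·-1^6·-1^12 = +1.
|Ram(3, -17)| = 2, even; anisotropic at {2, 17}.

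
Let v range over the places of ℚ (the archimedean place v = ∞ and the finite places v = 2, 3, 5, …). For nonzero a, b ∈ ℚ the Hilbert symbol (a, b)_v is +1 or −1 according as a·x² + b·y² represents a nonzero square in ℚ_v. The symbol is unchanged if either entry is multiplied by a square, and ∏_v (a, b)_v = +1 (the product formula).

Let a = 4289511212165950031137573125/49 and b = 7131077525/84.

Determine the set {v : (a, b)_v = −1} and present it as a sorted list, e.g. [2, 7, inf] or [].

(a, b) ≡ (128557, 292929) mod (ℚ^×)²; places V = {2, 3, 5, 7, 11, 13, 29, 31, 37, ∞}.
(a,b)_11: α=5, u≡5; β=2, v≡8 (mod 11); (5|11)=+1, (8|11)=-1; sign (−1)^0·+1^2·-1^5 = -1.
(a,b)_29: α=3, u≡16; β=1, v≡23 (mod 29); (16|29)=+1, (23|29)=+1; sign (−1)^0·+1^1·+1^3 = +1.
(a,b)_7: α=-2, u≡2; β=-1, v≡1 (mod 7); (2|7)=+1, (1|7)=+1; sign (−1)^0·+1^-1·+1^-2 = +1.
(a,b)_31: α=1, u≡6; β=0, v≡28 (mod 31); (6|31)=-1, (28|31)=+1; sign (−1)^0·-1^0·+1^1 = +1.
(a,b)_37: α=4, u≡15; β=1, v≡12 (mod 37); (15|37)=-1, (12|37)=+1; sign (−1)^0·-1^1·+1^4 = -1.
(a,b)_∞: sgn(128557)=+, sgn(292929)=+, so +1.
(a,b)_13: α=5, u≡12; β=3, v≡4 (mod 13); (12|13)=+1, (4|13)=+1; sign (−1)^0·+1^3·+1^5 = +1.
(a,b)_3: α=4, u≡1; β=-1, v≡2 (mod 3); (1|3)=+1, (2|3)=-1; sign (−1)^0·+1^-1·-1^4 = +1.
(a,b)_5: α=4, u≡3; β=2, v≡4 (mod 5); (3|5)=-1, (4|5)=+1; sign (−1)^0·-1^2·+1^4 = +1.
(a,b)_2: α=0, β=-2; u≡5, v≡1 (mod 8); ε(u)ε(v)=0·0, αω(v)=0·0, βω(u)=-2·1; sum ≡ 0  ⇒  +1.
(128557, 292929 / ℚ) ramifies at {11, 37}: a division algebra.

[11, 37]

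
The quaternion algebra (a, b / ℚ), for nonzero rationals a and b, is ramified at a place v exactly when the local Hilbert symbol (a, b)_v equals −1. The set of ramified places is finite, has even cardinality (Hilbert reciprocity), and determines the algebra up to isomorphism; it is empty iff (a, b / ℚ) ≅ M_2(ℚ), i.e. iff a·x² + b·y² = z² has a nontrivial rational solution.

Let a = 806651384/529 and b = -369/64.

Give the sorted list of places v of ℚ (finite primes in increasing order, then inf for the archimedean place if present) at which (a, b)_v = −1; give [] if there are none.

Mod squares: a ≡ 119966, b ≡ -41. Check v ∈ {∞, 2, 3, 7, 11, 19, 23, 41}.
v=23: a=23^-2·(≡7), b=23^0·(≡14) mod 23; (7|23)=-1, (14|23)=-1; (−1)^{-2·0·11}·(-1)^0·(-1)^-2 = +1.
v=2: v_2(a)=3, v_2(b)=-6; units ≡ 7, 7 (mod 8); ε·ε+αω+βω = 1·1+3·0+-6·0 ≡ 1  ⇒  (a,b)_2 = -1.
v=11: a=11^1·(≡4), b=11^0·(≡3) mod 11; (4|11)=+1, (3|11)=+1; (−1)^{1·0·5}·(+1)^0·(+1)^1 = +1.
v=41: a=41^3·(≡26), b=41^1·(≡21) mod 41; (26|41)=-1, (21|41)=+1; (−1)^{3·1·20}·(-1)^1·(+1)^3 = -1.
v=19: a=19^1·(≡4), b=19^0·(≡7) mod 19; (4|19)=+1, (7|19)=+1; (−1)^{1·0·9}·(+1)^0·(+1)^1 = +1.
v=7: a=7^1·(≡2), b=7^0·(≡2) mod 7; (2|7)=+1, (2|7)=+1; (−1)^{1·0·3}·(+1)^0·(+1)^1 = +1.
v=∞: 119966 > 0 and -41 < 0  ⇒  (a,b)_∞ = +1.
v=3: a=3^0·(≡2), b=3^2·(≡1) mod 3; (2|3)=-1, (1|3)=+1; (−1)^{0·2·1}·(-1)^2·(+1)^0 = +1.
(119966, -41 / ℚ) ramifies at {2, 41}: a division algebra.

[2, 41]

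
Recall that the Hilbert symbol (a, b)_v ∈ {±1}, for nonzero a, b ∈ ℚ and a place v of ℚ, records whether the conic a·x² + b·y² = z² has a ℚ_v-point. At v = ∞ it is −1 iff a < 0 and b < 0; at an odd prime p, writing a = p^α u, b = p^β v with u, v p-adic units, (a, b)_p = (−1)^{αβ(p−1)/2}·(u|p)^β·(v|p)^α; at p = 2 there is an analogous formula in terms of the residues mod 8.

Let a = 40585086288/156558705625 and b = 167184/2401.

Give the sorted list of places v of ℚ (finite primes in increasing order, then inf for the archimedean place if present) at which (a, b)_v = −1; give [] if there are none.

[3, 37]

(a, b) ≡ (4773, 129) mod (ℚ^×)²; places V = {2, 3, 5, 7, 17, 19, 37, 43, ∞}.
(a,b)_∞: sgn(4773)=+, sgn(129)=+, so +1.
(a,b)_3: α=13, u≡1; β=5, v≡1 (mod 3); (1|3)=+1, (1|3)=+1; sign (−1)^1·+1^5·+1^13 = -1.
(a,b)_37: α=1, u≡24; β=0, v≡14 (mod 37); (24|37)=-1, (14|37)=-1; sign (−1)^0·-1^0·-1^1 = -1.
(a,b)_43: α=1, u≡15; β=1, v≡22 (mod 43); (15|43)=+1, (22|43)=-1; sign (−1)^1·+1^1·-1^1 = +1.
(a,b)_7: α=-4, u≡6; β=-4, v≡3 (mod 7); (6|7)=-1, (3|7)=-1; sign (−1)^0·-1^-4·-1^-4 = +1.
(a,b)_17: α=-2, u≡4; β=0, v≡10 (mod 17); (4|17)=+1, (10|17)=-1; sign (−1)^0·+1^0·-1^-2 = +1.
(a,b)_19: α=-2, u≡1; β=0, v≡14 (mod 19); (1|19)=+1, (14|19)=-1; sign (−1)^0·+1^0·-1^-2 = +1.
(a,b)_2: α=4, β=4; u≡5, v≡1 (mod 8); ε(u)ε(v)=0·0, αω(v)=4·0, βω(u)=4·1; sum ≡ 0  ⇒  +1.
(a,b)_5: α=-4, u≡2; β=0, v≡4 (mod 5); (2|5)=-1, (4|5)=+1; sign (−1)^0·-1^0·+1^-4 = +1.
(4773, 129 / ℚ) ramifies at {3, 37}: a division algebra.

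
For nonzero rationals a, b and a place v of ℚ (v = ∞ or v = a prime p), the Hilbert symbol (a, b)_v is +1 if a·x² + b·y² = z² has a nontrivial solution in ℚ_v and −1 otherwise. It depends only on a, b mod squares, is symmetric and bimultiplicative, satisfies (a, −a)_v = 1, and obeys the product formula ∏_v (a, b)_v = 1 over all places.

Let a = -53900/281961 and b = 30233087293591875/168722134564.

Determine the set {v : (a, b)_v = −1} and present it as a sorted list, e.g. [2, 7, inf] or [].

(a, b) ≡ (-11, 28083) mod (ℚ^×)²; places V = {2, 3, 5, 7, 11, 23, 37, 59, ∞}.
(a,b)_3: α=-4, u≡1; β=1, v≡1 (mod 3); (1|3)=+1, (1|3)=+1; sign (−1)^0·+1^1·+1^-4 = +1.
(a,b)_∞: sgn(-11)=−, sgn(28083)=+, so +1.
(a,b)_2: α=2, β=-2; u≡5, v≡3 (mod 8); ε(u)ε(v)=0·1, αω(v)=2·1, βω(u)=-2·1; sum ≡ 0  ⇒  +1.
(a,b)_23: α=0, u≡3; β=1, v≡2 (mod 23); (3|23)=+1, (2|23)=+1; sign (−1)^0·+1^1·+1^0 = +1.
(a,b)_59: α=-2, u≡28; β=-6, v≡44 (mod 59); (28|59)=+1, (44|59)=-1; sign (−1)^0·+1^-6·-1^-2 = +1.
(a,b)_7: α=2, u≡6; β=6, v≡5 (mod 7); (6|7)=-1, (5|7)=-1; sign (−1)^0·-1^6·-1^2 = +1.
(a,b)_5: α=2, u≡4; β=4, v≡3 (mod 5); (4|5)=+1, (3|5)=-1; sign (−1)^0·+1^4·-1^2 = +1.
(a,b)_37: α=0, u≡11; β=1, v≡19 (mod 37); (11|37)=+1, (19|37)=-1; sign (−1)^0·+1^1·-1^0 = +1.
(a,b)_11: α=1, u≡8; β=5, v≡5 (mod 11); (8|11)=-1, (5|11)=+1; sign (−1)^1·-1^5·+1^1 = +1.
Every local symbol is +1, so the conic -11·x² + 28083·y² = z² has ℚ_v-points for all v and hence a ℚ-point; (a, b / ℚ) ≅ M_2(ℚ).

[]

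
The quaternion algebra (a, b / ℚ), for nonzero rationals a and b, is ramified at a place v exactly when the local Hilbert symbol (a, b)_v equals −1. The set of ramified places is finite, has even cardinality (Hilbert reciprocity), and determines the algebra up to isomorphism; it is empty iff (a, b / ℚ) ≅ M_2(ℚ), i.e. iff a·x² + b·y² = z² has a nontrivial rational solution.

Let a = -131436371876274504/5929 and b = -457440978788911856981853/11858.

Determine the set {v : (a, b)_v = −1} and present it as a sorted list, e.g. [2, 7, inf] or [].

(a, b) ≡ (-14946, -2462338554) mod (ℚ^×)²; places V = {2, 3, 7, 11, 13, 19, 23, 29, 47, 53, ∞}.
(a,b)_∞: sgn(-14946)=−, sgn(-2462338554)=−, so -1.
(a,b)_53: α=1, u≡29; β=1, v≡49 (mod 53); (29|53)=+1, (49|53)=+1; sign (−1)^0·+1^1·+1^1 = +1.
(a,b)_19: α=2, u≡1; β=3, v≡11 (mod 19); (1|19)=+1, (11|19)=+1; sign (−1)^0·+1^3·+1^2 = +1.
(a,b)_23: α=2, u≡1; β=3, v≡5 (mod 23); (1|23)=+1, (5|23)=-1; sign (−1)^0·+1^3·-1^2 = +1.
(a,b)_47: α=1, u≡11; β=1, v≡11 (mod 47); (11|47)=-1, (11|47)=-1; sign (−1)^1·-1^1·-1^1 = -1.
(a,b)_29: α=2, u≡11; β=3, v≡23 (mod 29); (11|29)=-1, (23|29)=+1; sign (−1)^0·-1^3·+1^2 = -1.
(a,b)_7: α=-2, u≡5; β=-2, v≡3 (mod 7); (5|7)=-1, (3|7)=-1; sign (−1)^0·-1^-2·-1^-2 = +1.
(a,b)_2: α=3, β=-1; u≡7, v≡3 (mod 8); ε(u)ε(v)=1·1, αω(v)=3·1, βω(u)=-1·0; sum ≡ 0  ⇒  +1.
(a,b)_13: α=2, u≡10; β=5, v≡2 (mod 13); (10|13)=+1, (2|13)=-1; sign (−1)^0·+1^5·-1^2 = +1.
(a,b)_11: α=-2, u≡1; β=-2, v≡6 (mod 11); (1|11)=+1, (6|11)=-1; sign (−1)^0·+1^-2·-1^-2 = +1.
(a,b)_3: α=5, u≡1; β=5, v≡1 (mod 3); (1|3)=+1, (1|3)=+1; sign (−1)^1·+1^5·+1^5 = -1.
Ram(-14946, -2462338554) = {3, 29, 47, ∞}; no ℚ_3-point on the conic.

[3, 29, 47, inf]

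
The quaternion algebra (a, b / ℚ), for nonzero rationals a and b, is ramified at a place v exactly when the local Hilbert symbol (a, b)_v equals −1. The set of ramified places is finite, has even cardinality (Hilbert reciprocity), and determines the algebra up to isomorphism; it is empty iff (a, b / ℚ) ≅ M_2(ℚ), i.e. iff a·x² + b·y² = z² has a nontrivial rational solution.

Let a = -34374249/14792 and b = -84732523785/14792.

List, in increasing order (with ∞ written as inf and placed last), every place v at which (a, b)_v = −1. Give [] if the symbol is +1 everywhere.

[2, 5, 7, 13, 17, inf]

(a, b) ≡ (-3458, -8523970) mod (ℚ^×)²; places V = {2, 3, 5, 7, 13, 17, 19, 29, 43, 47, ∞}.
(a,b)_43: α=-2, u≡10; β=-2, v≡11 (mod 43); (10|43)=+1, (11|43)=+1; sign (−1)^0·+1^-2·+1^-2 = +1.
(a,b)_∞: sgn(-3458)=−, sgn(-8523970)=−, so -1.
(a,b)_2: α=-3, β=-3; u≡7, v≡7 (mod 8); ε(u)ε(v)=1·1, αω(v)=-3·0, βω(u)=-3·0; sum ≡ 1  ⇒  -1.
(a,b)_47: α=2, u≡22; β=2, v≡39 (mod 47); (22|47)=-1, (39|47)=-1; sign (−1)^0·-1^2·-1^2 = +1.
(a,b)_19: α=1, u≡18; β=1, v≡5 (mod 19); (18|19)=-1, (5|19)=+1; sign (−1)^1·-1^1·+1^1 = +1.
(a,b)_29: α=0, u≡1; β=1, v≡27 (mod 29); (1|29)=+1, (27|29)=-1; sign (−1)^0·+1^1·-1^0 = +1.
(a,b)_13: α=1, u≡6; β=1, v≡9 (mod 13); (6|13)=-1, (9|13)=+1; sign (−1)^0·-1^1·+1^1 = -1.
(a,b)_3: α=2, u≡1; β=2, v≡2 (mod 3); (1|3)=+1, (2|3)=-1; sign (−1)^0·+1^2·-1^2 = +1.
(a,b)_7: α=1, u≡5; β=1, v≡5 (mod 7); (5|7)=-1, (5|7)=-1; sign (−1)^1·-1^1·-1^1 = -1.
(a,b)_17: α=0, u≡3; β=1, v≡10 (mod 17); (3|17)=-1, (10|17)=-1; sign (−1)^0·-1^1·-1^0 = -1.
(a,b)_5: α=0, u≡3; β=1, v≡4 (mod 5); (3|5)=-1, (4|5)=+1; sign (−1)^0·-1^1·+1^0 = -1.
(-3458, -8523970 / ℚ) ramifies at {2, 5, 7, 13, 17, ∞}: a division algebra.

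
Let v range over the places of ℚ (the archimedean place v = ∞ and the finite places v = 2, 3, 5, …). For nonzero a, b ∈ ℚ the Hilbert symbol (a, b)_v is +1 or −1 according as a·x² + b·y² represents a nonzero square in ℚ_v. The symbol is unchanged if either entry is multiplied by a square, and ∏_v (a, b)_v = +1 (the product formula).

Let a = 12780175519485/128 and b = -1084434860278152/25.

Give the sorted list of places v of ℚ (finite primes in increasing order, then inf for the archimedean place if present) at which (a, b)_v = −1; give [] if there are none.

(a, b) ≡ (570, -81282) mod (ℚ^×)²; places V = {2, 3, 5, 11, 19, 23, 31, ∞}.
(a,b)_2: α=-7, β=3; u≡5, v≡7 (mod 8); ε(u)ε(v)=0·1, αω(v)=-7·0, βω(u)=3·1; sum ≡ 1  ⇒  -1.
(a,b)_23: α=2, u≡18; β=3, v≡3 (mod 23); (18|23)=+1, (3|23)=+1; sign (−1)^0·+1^3·+1^2 = +1.
(a,b)_∞: sgn(570)=+, sgn(-81282)=−, so +1.
(a,b)_19: α=1, u≡6; β=1, v≡16 (mod 19); (6|19)=+1, (16|19)=+1; sign (−1)^1·+1^1·+1^1 = -1.
(a,b)_5: α=1, u≡4; β=-2, v≡3 (mod 5); (4|5)=+1, (3|5)=-1; sign (−1)^0·+1^-2·-1^1 = -1.
(a,b)_3: α=7, u≡1; β=9, v≡2 (mod 3); (1|3)=+1, (2|3)=-1; sign (−1)^1·+1^9·-1^7 = +1.
(a,b)_11: α=2, u≡3; β=0, v≡8 (mod 11); (3|11)=+1, (8|11)=-1; sign (−1)^0·+1^0·-1^2 = +1.
(a,b)_31: α=2, u≡11; β=3, v≡15 (mod 31); (11|31)=-1, (15|31)=-1; sign (−1)^0·-1^3·-1^2 = -1.
Ram(570, -81282) = {2, 5, 19, 31}; no ℚ_2-point on the conic.

[2, 5, 19, 31]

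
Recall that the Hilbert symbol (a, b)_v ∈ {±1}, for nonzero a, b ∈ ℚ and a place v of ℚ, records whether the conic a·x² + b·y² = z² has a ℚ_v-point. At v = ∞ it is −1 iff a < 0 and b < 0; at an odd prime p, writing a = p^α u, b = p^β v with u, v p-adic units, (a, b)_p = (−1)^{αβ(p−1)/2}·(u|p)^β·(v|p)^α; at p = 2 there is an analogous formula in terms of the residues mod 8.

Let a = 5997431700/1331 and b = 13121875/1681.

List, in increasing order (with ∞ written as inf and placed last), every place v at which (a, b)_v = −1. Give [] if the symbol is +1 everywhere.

Mod squares: a ≡ 138567, b ≡ 20995. Check v ∈ {∞, 2, 3, 5, 11, 13, 17, 19, 23, 41}.
v=11: a=11^-3·(≡7), b=11^0·(≡7) mod 11; (7|11)=-1, (7|11)=-1; (−1)^{-3·0·5}·(-1)^0·(-1)^-3 = -1.
v=3: a=3^3·(≡1), b=3^0·(≡1) mod 3; (1|3)=+1, (1|3)=+1; (−1)^{3·0·1}·(+1)^0·(+1)^3 = +1.
v=17: a=17^1·(≡13), b=17^1·(≡5) mod 17; (13|17)=+1, (5|17)=-1; (−1)^{1·1·8}·(+1)^1·(-1)^1 = -1.
v=∞: 138567 > 0 and 20995 > 0  ⇒  (a,b)_∞ = +1.
v=19: a=19^1·(≡4), b=19^1·(≡12) mod 19; (4|19)=+1, (12|19)=-1; (−1)^{1·1·9}·(+1)^1·(-1)^1 = +1.
v=5: a=5^2·(≡3), b=5^5·(≡4) mod 5; (3|5)=-1, (4|5)=+1; (−1)^{2·5·2}·(-1)^5·(+1)^2 = -1.
v=2: v_2(a)=2, v_2(b)=0; units ≡ 7, 3 (mod 8); ε·ε+αω+βω = 1·1+2·1+0·0 ≡ 1  ⇒  (a,b)_2 = -1.
v=13: a=13^1·(≡4), b=13^1·(≡4) mod 13; (4|13)=+1, (4|13)=+1; (−1)^{1·1·6}·(+1)^1·(+1)^1 = +1.
v=23: a=23^2·(≡7), b=23^0·(≡15) mod 23; (7|23)=-1, (15|23)=-1; (−1)^{2·0·11}·(-1)^0·(-1)^2 = +1.
v=41: a=41^0·(≡15), b=41^-2·(≡30) mod 41; (15|41)=-1, (30|41)=-1; (−1)^{0·-2·20}·(-1)^-2·(-1)^0 = +1.
|Ram(138567, 20995)| = 4, even; anisotropic at {2, 5, 11, 17}.

[2, 5, 11, 17]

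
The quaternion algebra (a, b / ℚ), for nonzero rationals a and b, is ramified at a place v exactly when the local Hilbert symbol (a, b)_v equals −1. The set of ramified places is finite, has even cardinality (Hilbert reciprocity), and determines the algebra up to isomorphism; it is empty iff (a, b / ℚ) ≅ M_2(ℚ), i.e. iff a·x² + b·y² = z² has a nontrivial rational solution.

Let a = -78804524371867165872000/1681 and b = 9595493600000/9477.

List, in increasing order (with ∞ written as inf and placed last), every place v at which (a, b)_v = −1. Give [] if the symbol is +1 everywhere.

Mod squares: a ≡ -1870, b ≡ 455. Check v ∈ {∞, 2, 3, 5, 7, 11, 13, 17, 41}.
v=5: a=5^3·(≡4), b=5^5·(≡1) mod 5; (4|5)=+1, (1|5)=+1; (−1)^{3·5·2}·(+1)^5·(+1)^3 = +1.
v=11: a=11^5·(≡8), b=11^2·(≡3) mod 11; (8|11)=-1, (3|11)=+1; (−1)^{5·2·5}·(-1)^2·(+1)^5 = +1.
v=7: a=7^2·(≡3), b=7^3·(≡1) mod 7; (3|7)=-1, (1|7)=+1; (−1)^{2·3·3}·(-1)^3·(+1)^2 = -1.
v=41: a=41^-2·(≡25), b=41^0·(≡2) mod 41; (25|41)=+1, (2|41)=+1; (−1)^{-2·0·20}·(+1)^0·(+1)^-2 = +1.
v=∞: -1870 < 0 and 455 > 0  ⇒  (a,b)_∞ = +1.
v=3: a=3^2·(≡2), b=3^-6·(≡2) mod 3; (2|3)=-1, (2|3)=-1; (−1)^{2·-6·1}·(-1)^-6·(-1)^2 = +1.
v=2: v_2(a)=7, v_2(b)=8; units ≡ 1, 7 (mod 8); ε·ε+αω+βω = 0·1+7·0+8·0 ≡ 0  ⇒  (a,b)_2 = +1.
v=17: a=17^7·(≡15), b=17^2·(≡2) mod 17; (15|17)=+1, (2|17)=+1; (−1)^{7·2·8}·(+1)^2·(+1)^7 = +1.
v=13: a=13^2·(≡5), b=13^-1·(≡9) mod 13; (5|13)=-1, (9|13)=+1; (−1)^{2·-1·6}·(-1)^-1·(+1)^2 = -1.
Ram(-1870, 455) = {7, 13}; no ℚ_7-point on the conic.

[7, 13]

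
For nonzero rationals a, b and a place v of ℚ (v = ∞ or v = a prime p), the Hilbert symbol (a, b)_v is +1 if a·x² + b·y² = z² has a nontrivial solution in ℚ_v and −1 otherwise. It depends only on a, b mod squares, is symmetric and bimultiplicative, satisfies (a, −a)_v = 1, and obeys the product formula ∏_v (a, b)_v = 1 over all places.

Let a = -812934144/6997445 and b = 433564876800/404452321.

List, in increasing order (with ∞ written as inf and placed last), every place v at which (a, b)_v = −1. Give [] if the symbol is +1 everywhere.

[2, 5]

Mod squares: a ≡ -5, b ≡ 3. Check v ∈ {∞, 2, 3, 5, 7, 11, 13, 17}.
v=5: a=5^-1·(≡4), b=5^2·(≡2) mod 5; (4|5)=+1, (2|5)=-1; (−1)^{-1·2·2}·(+1)^2·(-1)^-1 = -1.
v=7: a=7^-2·(≡4), b=7^-2·(≡3) mod 7; (4|7)=+1, (3|7)=-1; (−1)^{-2·-2·3}·(+1)^-2·(-1)^-2 = +1.
v=∞: -5 < 0 and 3 > 0  ⇒  (a,b)_∞ = +1.
v=2: v_2(a)=10, v_2(b)=16; units ≡ 3, 3 (mod 8); ε·ε+αω+βω = 1·1+10·1+16·1 ≡ 1  ⇒  (a,b)_2 = -1.
v=11: a=11^2·(≡7), b=11^2·(≡5) mod 11; (7|11)=-1, (5|11)=+1; (−1)^{2·2·5}·(-1)^2·(+1)^2 = +1.
v=17: a=17^0·(≡6), b=17^-2·(≡14) mod 17; (6|17)=-1, (14|17)=-1; (−1)^{0·-2·8}·(-1)^-2·(-1)^0 = +1.
v=3: a=3^8·(≡1), b=3^7·(≡1) mod 3; (1|3)=+1, (1|3)=+1; (−1)^{8·7·1}·(+1)^7·(+1)^8 = +1.
v=13: a=13^-4·(≡11), b=13^-4·(≡4) mod 13; (11|13)=-1, (4|13)=+1; (−1)^{-4·-4·6}·(-1)^-4·(+1)^-4 = +1.
|Ram(-5, 3)| = 2, even; anisotropic at {2, 5}.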